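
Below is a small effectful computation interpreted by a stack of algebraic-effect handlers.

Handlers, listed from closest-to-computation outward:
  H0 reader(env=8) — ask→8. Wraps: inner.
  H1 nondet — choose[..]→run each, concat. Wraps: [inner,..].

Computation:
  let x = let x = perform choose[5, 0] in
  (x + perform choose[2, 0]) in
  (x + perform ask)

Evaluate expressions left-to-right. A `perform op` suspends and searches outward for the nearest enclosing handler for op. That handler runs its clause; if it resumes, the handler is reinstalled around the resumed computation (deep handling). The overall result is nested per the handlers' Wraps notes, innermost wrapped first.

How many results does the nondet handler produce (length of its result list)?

Answer: 4

Step-by-step:
choose[5, 0] @ H1
  branch[0] choose=5:
    choose[2, 0] @ H1
      branch[0] choose=2:
        ask @ H0 ⇒ 8
        H0 returns 15
        H1 returns [15]
      branch[1] choose=0:
        ask @ H0 ⇒ 8
        H0 returns 13
        H1 returns [13]
  branch[1] choose=0:
    choose[2, 0] @ H1
      branch[0] choose=2:
        ask @ H0 ⇒ 8
        H0 returns 10
        H1 returns [10]
      branch[1] choose=0:
        ask @ H0 ⇒ 8
        H0 returns 8
        H1 returns [8]
= [15, 13, 10, 8]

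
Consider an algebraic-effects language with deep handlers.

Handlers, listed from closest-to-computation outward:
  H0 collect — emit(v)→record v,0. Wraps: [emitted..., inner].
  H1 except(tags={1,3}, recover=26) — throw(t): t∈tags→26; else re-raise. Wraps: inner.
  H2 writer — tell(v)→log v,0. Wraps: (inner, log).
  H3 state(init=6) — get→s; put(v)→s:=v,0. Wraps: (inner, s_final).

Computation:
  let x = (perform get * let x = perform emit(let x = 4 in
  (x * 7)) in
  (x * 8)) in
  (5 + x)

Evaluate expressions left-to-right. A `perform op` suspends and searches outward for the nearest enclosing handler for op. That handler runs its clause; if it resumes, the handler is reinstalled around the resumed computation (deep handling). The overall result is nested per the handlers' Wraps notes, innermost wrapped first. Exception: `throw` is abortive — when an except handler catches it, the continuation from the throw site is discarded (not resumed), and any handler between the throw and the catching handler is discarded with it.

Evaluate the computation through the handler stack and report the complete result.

Answer: (([28, 5], ()), 6)

Working:
get @ H3 ⇒ 6
emit(28) @ H0 ⇒ out+=28
H0 returns [28, 5]
H1 returns [28, 5]
H2 returns ([28, 5], ())
H3 returns (([28, 5], ()), 6)
= (([28, 5], ()), 6)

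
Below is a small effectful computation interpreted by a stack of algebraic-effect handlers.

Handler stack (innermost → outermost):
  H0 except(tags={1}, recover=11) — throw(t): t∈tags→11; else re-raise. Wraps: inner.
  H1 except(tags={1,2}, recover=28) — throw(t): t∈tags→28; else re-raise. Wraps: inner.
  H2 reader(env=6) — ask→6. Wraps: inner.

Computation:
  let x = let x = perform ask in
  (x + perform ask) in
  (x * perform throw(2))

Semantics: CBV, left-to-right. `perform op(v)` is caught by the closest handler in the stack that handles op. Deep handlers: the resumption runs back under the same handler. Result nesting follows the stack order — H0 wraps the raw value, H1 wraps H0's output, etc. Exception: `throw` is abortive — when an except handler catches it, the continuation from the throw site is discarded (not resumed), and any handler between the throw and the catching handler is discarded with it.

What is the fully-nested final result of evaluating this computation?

Answer: 28

Working:
ask @ H2 ⇒ 6
ask @ H2 ⇒ 6
throw(2) @ H0 re-raised
throw(2) @ H1 caught ⇒ 28
H2 returns 28
= 28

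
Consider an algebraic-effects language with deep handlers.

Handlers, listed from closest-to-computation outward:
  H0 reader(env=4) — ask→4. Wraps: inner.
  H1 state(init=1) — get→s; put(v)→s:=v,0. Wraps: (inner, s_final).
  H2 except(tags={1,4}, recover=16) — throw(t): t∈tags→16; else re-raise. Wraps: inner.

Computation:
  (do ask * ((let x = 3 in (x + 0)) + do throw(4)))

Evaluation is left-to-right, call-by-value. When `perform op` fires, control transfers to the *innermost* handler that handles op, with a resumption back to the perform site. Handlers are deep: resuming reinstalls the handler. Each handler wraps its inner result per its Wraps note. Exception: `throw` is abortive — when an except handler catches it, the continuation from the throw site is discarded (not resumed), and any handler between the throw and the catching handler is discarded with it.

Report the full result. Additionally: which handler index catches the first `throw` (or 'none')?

Step-by-step:
ask @ H0 ⇒ 4
throw(4) @ H2 caught ⇒ 16
= 16

Answer: 16 ; first throw caught by: H2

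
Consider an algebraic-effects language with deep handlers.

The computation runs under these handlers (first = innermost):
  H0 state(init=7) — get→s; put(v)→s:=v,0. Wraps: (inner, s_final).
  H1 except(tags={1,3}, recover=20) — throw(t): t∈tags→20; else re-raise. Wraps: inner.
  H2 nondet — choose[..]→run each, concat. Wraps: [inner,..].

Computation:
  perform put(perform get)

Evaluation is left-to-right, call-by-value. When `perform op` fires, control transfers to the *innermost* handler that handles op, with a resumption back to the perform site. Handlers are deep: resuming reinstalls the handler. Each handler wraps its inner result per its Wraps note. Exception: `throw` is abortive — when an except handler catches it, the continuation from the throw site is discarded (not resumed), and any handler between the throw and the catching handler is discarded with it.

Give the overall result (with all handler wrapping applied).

Answer: [(0, 7)]

Step-by-step:
get @ H0 ⇒ 7
put(7) @ H0 ⇒ s:=7
H0 returns (0, 7)
H1 returns (0, 7)
H2 returns [(0, 7)]
= [(0, 7)]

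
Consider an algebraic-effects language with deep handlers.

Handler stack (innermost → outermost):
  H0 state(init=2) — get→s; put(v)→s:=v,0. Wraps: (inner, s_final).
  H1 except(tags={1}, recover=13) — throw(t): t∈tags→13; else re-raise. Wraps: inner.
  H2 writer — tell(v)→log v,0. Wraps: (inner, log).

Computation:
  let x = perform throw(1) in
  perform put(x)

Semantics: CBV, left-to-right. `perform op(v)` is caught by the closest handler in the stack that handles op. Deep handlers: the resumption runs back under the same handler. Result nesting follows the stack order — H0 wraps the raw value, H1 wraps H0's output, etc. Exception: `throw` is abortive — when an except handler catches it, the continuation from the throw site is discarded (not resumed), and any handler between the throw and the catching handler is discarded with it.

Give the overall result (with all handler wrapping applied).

Evaluation trace:
throw(1) @ H1 caught ⇒ 13
H2 returns (13, ())
= (13, ())

Answer: (13, ())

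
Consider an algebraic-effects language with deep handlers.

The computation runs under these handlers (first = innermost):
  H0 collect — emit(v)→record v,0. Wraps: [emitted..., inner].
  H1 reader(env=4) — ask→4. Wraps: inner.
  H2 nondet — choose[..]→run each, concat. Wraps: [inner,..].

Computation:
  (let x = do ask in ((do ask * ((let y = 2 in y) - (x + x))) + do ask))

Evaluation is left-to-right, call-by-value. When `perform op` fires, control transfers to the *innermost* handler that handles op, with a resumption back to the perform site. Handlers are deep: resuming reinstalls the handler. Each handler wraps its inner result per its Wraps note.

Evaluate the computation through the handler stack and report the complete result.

Answer: [[-20]]

Evaluation trace:
ask @ H1 ⇒ 4
ask @ H1 ⇒ 4
ask @ H1 ⇒ 4
H0 returns [-20]
H1 returns [-20]
H2 returns [[-20]]
= [[-20]]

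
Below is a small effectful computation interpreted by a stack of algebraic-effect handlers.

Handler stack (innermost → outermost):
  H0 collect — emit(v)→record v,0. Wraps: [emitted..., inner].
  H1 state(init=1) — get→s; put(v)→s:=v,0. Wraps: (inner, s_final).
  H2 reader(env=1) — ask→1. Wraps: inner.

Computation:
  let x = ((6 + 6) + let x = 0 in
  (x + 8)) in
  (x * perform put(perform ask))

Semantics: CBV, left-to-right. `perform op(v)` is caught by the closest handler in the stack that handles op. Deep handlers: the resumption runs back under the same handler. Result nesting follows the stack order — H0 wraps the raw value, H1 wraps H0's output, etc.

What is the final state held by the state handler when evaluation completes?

Answer: 1

Step-by-step:
ask @ H2 ⇒ 1
put(1) @ H1 ⇒ s:=1
H0 returns [0]
H1 returns ([0], 1)
H2 returns ([0], 1)
= ([0], 1)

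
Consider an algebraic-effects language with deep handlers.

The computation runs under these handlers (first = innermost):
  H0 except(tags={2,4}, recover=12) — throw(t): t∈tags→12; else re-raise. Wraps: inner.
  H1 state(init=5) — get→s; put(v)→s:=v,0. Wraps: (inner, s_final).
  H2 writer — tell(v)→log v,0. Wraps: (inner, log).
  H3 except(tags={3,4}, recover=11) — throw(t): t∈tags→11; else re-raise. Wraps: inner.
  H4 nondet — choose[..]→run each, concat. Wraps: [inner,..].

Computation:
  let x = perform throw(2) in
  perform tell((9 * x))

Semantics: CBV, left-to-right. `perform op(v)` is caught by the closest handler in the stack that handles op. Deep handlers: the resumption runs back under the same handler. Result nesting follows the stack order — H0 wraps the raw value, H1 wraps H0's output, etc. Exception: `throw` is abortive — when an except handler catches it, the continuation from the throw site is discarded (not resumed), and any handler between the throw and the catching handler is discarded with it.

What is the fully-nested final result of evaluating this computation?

Evaluation trace:
throw(2) @ H0 caught ⇒ 12
H1 returns (12, 5)
H2 returns ((12, 5), ())
H3 returns ((12, 5), ())
H4 returns [((12, 5), ())]
= [((12, 5), ())]

Answer: [((12, 5), ())]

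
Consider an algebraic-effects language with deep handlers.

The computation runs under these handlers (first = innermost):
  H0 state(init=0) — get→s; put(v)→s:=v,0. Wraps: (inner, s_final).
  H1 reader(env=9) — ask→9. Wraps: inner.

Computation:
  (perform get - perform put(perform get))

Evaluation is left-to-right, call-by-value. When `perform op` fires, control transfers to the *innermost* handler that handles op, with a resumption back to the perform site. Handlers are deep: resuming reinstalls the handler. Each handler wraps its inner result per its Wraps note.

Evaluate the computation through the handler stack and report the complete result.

Step-by-step:
get @ H0 ⇒ 0
get @ H0 ⇒ 0
put(0) @ H0 ⇒ s:=0
H0 returns (0, 0)
H1 returns (0, 0)
= (0, 0)

Answer: (0, 0)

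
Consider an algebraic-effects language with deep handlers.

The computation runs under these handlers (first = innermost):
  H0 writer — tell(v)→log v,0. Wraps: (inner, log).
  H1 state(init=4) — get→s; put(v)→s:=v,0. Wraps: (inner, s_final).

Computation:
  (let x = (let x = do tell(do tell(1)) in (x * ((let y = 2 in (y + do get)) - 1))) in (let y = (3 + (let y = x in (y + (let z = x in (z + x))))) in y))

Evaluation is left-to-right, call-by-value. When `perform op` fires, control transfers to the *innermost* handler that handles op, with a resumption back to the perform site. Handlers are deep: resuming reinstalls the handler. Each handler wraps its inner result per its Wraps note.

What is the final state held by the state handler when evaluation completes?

Answer: 4

Working:
tell(1) @ H0 ⇒ log+=1
tell(0) @ H0 ⇒ log+=0
get @ H1 ⇒ 4
H0 returns (3, (1, 0))
H1 returns ((3, (1, 0)), 4)
= ((3, (1, 0)), 4)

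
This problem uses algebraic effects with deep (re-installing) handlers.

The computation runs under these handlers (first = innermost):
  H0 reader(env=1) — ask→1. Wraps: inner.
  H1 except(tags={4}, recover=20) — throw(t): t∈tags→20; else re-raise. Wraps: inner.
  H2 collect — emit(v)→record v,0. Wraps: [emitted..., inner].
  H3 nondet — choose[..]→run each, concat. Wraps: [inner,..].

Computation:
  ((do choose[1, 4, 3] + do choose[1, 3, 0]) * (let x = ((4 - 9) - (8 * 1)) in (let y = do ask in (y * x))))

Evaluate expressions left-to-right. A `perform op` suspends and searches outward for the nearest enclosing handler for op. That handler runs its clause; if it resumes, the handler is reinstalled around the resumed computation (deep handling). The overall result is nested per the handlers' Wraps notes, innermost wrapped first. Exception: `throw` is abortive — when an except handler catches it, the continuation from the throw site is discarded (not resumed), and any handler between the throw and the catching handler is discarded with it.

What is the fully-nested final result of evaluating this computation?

Working:
choose[1, 4, 3] @ H3
  branch[0] choose=1:
    choose[1, 3, 0] @ H3
      branch[0] choose=1:
        ask @ H0 ⇒ 1
        H0 returns -26
        H1 returns -26
        H2 returns [-26]
        H3 returns [[-26]]
      branch[1] choose=3:
        ask @ H0 ⇒ 1
        H0 returns -52
        H1 returns -52
        H2 returns [-52]
        H3 returns [[-52]]
      branch[2] choose=0:
        ask @ H0 ⇒ 1
        H0 returns -13
        H1 returns -13
        H2 returns [-13]
        H3 returns [[-13]]
  branch[1] choose=4:
    choose[1, 3, 0] @ H3
      branch[0] choose=1:
        ask @ H0 ⇒ 1
        H0 returns -65
        H1 returns -65
        H2 returns [-65]
        H3 returns [[-65]]
      branch[1] choose=3:
        ask @ H0 ⇒ 1
        H0 returns -91
        H1 returns -91
        H2 returns [-91]
        H3 returns [[-91]]
      branch[2] choose=0:
        ask @ H0 ⇒ 1
        H0 returns -52
        H1 returns -52
        H2 returns [-52]
        H3 returns [[-52]]
  branch[2] choose=3:
    choose[1, 3, 0] @ H3
      branch[0] choose=1:
        ask @ H0 ⇒ 1
        H0 returns -52
        H1 returns -52
        H2 returns [-52]
        H3 returns [[-52]]
      branch[1] choose=3:
        ask @ H0 ⇒ 1
        H0 returns -78
        H1 returns -78
        H2 returns [-78]
        H3 returns [[-78]]
      branch[2] choose=0:
        ask @ H0 ⇒ 1
        H0 returns -39
        H1 returns -39
        H2 returns [-39]
        H3 returns [[-39]]
= [[-26], [-52], [-13], [-65], [-91], [-52], [-52], [-78], [-39]]

Answer: [[-26], [-52], [-13], [-65], [-91], [-52], [-52], [-78], [-39]]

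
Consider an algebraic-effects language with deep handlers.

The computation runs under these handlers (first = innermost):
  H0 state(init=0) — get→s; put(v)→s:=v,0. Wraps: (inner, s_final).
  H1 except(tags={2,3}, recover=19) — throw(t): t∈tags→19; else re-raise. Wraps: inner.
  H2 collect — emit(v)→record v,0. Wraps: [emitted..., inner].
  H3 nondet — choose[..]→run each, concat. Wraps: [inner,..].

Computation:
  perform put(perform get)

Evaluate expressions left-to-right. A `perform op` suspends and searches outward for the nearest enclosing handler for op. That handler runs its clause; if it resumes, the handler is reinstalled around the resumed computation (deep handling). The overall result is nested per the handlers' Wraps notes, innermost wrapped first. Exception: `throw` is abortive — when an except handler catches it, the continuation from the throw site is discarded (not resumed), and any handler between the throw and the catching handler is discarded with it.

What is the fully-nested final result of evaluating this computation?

Working:
get @ H0 ⇒ 0
put(0) @ H0 ⇒ s:=0
H0 returns (0, 0)
H1 returns (0, 0)
H2 returns [(0, 0)]
H3 returns [[(0, 0)]]
= [[(0, 0)]]

Answer: [[(0, 0)]]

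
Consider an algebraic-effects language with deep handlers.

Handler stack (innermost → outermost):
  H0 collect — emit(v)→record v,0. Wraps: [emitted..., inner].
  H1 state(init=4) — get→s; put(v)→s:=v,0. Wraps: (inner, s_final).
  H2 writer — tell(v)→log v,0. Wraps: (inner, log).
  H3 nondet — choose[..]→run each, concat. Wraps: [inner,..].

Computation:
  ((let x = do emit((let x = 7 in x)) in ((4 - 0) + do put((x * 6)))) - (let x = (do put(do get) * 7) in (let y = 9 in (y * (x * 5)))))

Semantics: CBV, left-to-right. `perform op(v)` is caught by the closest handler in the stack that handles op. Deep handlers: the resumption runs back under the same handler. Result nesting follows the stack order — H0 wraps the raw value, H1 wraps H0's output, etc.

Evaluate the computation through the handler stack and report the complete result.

Evaluation trace:
emit(7) @ H0 ⇒ out+=7
put(0) @ H1 ⇒ s:=0
get @ H1 ⇒ 0
put(0) @ H1 ⇒ s:=0
H0 returns [7, 4]
H1 returns ([7, 4], 0)
H2 returns (([7, 4], 0), ())
H3 returns [(([7, 4], 0), ())]
= [(([7, 4], 0), ())]

Answer: [(([7, 4], 0), ())]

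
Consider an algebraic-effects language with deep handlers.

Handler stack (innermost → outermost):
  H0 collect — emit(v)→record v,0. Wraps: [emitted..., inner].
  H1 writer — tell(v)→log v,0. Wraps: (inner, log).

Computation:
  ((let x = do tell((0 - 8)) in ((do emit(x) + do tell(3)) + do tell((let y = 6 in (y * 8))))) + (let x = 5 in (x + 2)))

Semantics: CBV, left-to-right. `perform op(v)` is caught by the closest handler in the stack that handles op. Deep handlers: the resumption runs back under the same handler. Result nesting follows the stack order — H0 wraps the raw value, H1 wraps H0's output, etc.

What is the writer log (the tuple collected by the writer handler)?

Evaluation trace:
tell(-8) @ H1 ⇒ log+=-8
emit(0) @ H0 ⇒ out+=0
tell(3) @ H1 ⇒ log+=3
tell(48) @ H1 ⇒ log+=48
H0 returns [0, 7]
H1 returns ([0, 7], (-8, 3, 48))
= ([0, 7], (-8, 3, 48))

Answer: (-8, 3, 48)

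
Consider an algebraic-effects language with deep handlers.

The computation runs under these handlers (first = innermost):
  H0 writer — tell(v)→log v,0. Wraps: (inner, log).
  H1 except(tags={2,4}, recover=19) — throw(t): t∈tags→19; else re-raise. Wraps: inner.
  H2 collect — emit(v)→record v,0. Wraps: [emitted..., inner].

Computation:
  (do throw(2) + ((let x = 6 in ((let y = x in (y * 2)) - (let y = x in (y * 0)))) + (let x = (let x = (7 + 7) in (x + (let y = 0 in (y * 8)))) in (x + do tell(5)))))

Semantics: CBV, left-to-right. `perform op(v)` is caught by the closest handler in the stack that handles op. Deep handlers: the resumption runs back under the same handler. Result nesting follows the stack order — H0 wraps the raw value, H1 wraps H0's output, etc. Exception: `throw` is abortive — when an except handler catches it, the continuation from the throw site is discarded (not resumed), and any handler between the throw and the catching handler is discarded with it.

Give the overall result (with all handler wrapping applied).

Answer: [19]

Step-by-step:
throw(2) @ H1 caught ⇒ 19
H2 returns [19]
= [19]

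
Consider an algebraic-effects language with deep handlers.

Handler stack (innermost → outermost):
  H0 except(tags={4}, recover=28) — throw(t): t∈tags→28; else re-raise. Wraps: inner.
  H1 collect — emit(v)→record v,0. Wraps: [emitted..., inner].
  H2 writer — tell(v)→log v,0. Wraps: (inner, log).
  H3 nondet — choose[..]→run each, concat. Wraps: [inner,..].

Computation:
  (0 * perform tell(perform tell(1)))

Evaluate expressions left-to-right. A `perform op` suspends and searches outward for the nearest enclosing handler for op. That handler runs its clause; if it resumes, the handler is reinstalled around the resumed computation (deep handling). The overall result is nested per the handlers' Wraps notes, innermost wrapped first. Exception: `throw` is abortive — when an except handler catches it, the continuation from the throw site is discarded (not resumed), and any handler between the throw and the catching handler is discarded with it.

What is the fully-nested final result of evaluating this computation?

Answer: [([0], (1, 0))]

Evaluation trace:
tell(1) @ H2 ⇒ log+=1
tell(0) @ H2 ⇒ log+=0
H0 returns 0
H1 returns [0]
H2 returns ([0], (1, 0))
H3 returns [([0], (1, 0))]
= [([0], (1, 0))]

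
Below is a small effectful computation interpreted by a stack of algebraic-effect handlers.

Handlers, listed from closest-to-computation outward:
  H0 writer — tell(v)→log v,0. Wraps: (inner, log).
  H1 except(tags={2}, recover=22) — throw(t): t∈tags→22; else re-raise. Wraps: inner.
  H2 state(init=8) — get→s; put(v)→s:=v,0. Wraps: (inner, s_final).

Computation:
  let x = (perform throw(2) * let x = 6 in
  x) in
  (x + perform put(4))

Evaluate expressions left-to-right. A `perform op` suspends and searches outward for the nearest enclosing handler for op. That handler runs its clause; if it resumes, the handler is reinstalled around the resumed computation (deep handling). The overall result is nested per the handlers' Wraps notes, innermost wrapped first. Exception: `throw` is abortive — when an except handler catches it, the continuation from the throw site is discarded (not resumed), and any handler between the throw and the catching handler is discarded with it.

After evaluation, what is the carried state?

Working:
throw(2) @ H1 caught ⇒ 22
H2 returns (22, 8)
= (22, 8)

Answer: 8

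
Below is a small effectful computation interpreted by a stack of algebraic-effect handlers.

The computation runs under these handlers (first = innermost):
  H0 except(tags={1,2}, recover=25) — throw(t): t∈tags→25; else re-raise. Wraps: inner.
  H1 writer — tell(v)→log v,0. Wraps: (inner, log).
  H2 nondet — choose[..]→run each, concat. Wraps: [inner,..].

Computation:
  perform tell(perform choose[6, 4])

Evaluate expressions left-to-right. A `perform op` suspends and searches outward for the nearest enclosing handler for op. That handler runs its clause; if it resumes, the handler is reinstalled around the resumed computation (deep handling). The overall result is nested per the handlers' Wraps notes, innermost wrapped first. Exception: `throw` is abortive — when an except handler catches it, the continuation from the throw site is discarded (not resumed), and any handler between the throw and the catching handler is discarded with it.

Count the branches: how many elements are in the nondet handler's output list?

Answer: 2

Evaluation trace:
choose[6, 4] @ H2
  branch[0] choose=6:
    tell(6) @ H1 ⇒ log+=6
    H0 returns 0
    H1 returns (0, (6))
    H2 returns [(0, (6))]
  branch[1] choose=4:
    tell(4) @ H1 ⇒ log+=4
    H0 returns 0
    H1 returns (0, (4))
    H2 returns [(0, (4))]
= [(0, (6)), (0, (4))]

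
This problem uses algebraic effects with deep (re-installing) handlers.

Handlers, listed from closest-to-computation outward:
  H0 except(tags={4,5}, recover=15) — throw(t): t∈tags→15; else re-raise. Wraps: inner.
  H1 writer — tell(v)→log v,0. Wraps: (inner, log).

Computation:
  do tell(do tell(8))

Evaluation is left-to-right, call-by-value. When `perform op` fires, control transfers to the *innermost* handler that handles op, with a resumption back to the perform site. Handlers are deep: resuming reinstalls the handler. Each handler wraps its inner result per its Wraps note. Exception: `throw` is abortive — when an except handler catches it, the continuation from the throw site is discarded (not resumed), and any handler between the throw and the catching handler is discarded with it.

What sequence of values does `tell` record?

Answer: (8, 0)

Working:
tell(8) @ H1 ⇒ log+=8
tell(0) @ H1 ⇒ log+=0
H0 returns 0
H1 returns (0, (8, 0))
= (0, (8, 0))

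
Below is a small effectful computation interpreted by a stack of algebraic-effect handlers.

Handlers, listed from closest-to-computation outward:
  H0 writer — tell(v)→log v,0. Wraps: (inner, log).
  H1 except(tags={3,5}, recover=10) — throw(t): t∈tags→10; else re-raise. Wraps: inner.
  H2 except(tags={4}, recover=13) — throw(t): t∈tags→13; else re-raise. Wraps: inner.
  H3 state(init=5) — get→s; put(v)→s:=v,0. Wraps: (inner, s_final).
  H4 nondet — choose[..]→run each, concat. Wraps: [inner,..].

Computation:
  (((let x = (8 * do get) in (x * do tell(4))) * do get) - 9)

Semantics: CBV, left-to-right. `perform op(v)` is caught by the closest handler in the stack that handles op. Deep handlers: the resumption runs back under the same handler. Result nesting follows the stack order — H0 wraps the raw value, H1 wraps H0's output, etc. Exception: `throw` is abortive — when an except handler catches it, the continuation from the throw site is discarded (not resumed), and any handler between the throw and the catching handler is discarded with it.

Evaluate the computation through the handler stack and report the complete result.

Working:
get @ H3 ⇒ 5
tell(4) @ H0 ⇒ log+=4
get @ H3 ⇒ 5
H0 returns (-9, (4))
H1 returns (-9, (4))
H2 returns (-9, (4))
H3 returns ((-9, (4)), 5)
H4 returns [((-9, (4)), 5)]
= [((-9, (4)), 5)]

Answer: [((-9, (4)), 5)]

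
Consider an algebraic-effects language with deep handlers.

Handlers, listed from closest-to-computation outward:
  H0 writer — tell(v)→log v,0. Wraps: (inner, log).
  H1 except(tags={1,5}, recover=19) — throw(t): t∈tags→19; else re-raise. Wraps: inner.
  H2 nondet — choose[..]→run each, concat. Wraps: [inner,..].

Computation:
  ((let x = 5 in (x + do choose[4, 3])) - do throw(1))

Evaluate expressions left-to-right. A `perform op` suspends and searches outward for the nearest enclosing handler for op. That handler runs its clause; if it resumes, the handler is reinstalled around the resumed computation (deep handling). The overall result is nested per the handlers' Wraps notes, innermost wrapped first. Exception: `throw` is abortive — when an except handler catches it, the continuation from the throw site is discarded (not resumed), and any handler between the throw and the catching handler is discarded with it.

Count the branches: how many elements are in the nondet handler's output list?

Answer: 2

Working:
choose[4, 3] @ H2
  branch[0] choose=4:
    throw(1) @ H1 caught ⇒ 19
    H2 returns [19]
  branch[1] choose=3:
    throw(1) @ H1 caught ⇒ 19
    H2 returns [19]
= [19, 19]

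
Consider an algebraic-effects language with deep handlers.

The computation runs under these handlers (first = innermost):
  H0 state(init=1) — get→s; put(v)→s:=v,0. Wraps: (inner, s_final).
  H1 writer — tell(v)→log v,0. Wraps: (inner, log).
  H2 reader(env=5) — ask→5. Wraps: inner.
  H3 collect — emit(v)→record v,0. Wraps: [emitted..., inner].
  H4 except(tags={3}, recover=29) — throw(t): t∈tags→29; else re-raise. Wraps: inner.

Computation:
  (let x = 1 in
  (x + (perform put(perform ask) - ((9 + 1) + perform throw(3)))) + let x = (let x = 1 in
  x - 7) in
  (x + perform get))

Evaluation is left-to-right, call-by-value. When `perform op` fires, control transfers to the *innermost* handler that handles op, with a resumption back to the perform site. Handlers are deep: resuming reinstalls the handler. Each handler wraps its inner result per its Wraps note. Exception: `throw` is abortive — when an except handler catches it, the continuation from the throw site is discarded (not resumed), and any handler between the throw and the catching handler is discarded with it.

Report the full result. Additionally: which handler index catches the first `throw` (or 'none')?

Answer: 29 ; first throw caught by: H4

Working:
ask @ H2 ⇒ 5
put(5) @ H0 ⇒ s:=5
throw(3) @ H4 caught ⇒ 29
= 29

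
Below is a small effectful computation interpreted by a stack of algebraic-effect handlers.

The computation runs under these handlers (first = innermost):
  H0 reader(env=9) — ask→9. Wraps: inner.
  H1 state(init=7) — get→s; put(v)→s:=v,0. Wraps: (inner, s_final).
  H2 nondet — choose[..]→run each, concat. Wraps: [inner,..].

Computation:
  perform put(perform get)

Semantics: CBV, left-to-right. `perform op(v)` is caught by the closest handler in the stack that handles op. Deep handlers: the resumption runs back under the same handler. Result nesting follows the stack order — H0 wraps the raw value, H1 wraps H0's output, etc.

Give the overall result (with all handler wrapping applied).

Evaluation trace:
get @ H1 ⇒ 7
put(7) @ H1 ⇒ s:=7
H0 returns 0
H1 returns (0, 7)
H2 returns [(0, 7)]
= [(0, 7)]

Answer: [(0, 7)]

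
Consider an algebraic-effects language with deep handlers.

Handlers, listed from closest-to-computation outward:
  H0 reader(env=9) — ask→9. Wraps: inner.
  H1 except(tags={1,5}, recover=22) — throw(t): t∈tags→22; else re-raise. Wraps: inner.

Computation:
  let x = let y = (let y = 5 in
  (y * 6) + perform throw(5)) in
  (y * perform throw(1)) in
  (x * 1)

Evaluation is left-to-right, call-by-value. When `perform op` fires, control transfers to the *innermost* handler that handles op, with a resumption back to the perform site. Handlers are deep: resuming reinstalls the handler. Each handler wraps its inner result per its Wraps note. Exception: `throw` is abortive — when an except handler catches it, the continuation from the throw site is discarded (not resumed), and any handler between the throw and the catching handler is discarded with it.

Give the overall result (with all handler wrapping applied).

Answer: 22

Step-by-step:
throw(5) @ H1 caught ⇒ 22
= 22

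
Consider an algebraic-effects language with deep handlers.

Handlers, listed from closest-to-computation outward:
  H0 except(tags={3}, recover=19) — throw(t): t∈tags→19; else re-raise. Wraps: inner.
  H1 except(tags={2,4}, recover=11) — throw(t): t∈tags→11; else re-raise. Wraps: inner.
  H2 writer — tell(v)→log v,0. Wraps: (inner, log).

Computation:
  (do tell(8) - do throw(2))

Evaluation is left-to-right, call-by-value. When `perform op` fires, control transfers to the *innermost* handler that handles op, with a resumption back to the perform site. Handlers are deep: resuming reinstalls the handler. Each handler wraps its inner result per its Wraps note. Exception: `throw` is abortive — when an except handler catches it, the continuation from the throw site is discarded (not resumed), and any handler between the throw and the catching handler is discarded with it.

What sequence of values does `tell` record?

Answer: (8)

Step-by-step:
tell(8) @ H2 ⇒ log+=8
throw(2) @ H0 re-raised
throw(2) @ H1 caught ⇒ 11
H2 returns (11, (8))
= (11, (8))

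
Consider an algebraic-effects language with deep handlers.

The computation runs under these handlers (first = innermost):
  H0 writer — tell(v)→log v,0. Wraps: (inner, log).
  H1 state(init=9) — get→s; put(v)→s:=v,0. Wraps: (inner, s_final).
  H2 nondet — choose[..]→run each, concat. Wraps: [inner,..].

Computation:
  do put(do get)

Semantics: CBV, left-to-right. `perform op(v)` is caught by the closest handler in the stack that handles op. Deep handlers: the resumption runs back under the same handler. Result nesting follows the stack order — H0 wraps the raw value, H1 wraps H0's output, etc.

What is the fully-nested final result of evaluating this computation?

Working:
get @ H1 ⇒ 9
put(9) @ H1 ⇒ s:=9
H0 returns (0, ())
H1 returns ((0, ()), 9)
H2 returns [((0, ()), 9)]
= [((0, ()), 9)]

Answer: [((0, ()), 9)]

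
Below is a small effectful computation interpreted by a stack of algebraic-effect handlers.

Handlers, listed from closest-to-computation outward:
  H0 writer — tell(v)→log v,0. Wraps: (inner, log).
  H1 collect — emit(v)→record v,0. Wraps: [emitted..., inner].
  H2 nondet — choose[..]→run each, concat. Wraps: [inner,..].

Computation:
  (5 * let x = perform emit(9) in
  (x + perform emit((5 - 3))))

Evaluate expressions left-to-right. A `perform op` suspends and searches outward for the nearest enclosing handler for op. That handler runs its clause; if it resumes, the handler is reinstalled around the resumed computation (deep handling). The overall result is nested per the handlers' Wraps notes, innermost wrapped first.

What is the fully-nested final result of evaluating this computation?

Answer: [[9, 2, (0, ())]]

Evaluation trace:
emit(9) @ H1 ⇒ out+=9
emit(2) @ H1 ⇒ out+=2
H0 returns (0, ())
H1 returns [9, 2, (0, ())]
H2 returns [[9, 2, (0, ())]]
= [[9, 2, (0, ())]]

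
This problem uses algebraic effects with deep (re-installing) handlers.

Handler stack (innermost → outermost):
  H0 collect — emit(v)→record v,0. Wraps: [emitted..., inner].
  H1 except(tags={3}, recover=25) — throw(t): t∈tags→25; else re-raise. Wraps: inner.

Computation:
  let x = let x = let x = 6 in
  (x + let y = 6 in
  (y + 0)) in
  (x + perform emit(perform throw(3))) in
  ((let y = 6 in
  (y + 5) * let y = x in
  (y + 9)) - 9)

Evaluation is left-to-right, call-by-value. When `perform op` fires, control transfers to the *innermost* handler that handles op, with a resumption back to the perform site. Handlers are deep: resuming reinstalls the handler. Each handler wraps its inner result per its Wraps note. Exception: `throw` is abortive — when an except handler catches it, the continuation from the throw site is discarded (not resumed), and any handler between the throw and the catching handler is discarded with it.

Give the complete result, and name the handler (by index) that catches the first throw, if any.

Answer: 25 ; first throw caught by: H1

Working:
throw(3) @ H1 caught ⇒ 25
= 25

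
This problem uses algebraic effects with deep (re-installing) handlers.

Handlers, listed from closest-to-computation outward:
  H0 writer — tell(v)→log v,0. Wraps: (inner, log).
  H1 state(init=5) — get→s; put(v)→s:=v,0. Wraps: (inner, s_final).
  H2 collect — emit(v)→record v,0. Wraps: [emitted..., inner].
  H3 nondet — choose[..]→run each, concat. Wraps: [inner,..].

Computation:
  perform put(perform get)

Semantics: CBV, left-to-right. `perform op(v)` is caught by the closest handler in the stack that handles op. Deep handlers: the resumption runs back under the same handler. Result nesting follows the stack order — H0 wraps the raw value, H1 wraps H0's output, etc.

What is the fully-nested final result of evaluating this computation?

Answer: [[((0, ()), 5)]]

Working:
get @ H1 ⇒ 5
put(5) @ H1 ⇒ s:=5
H0 returns (0, ())
H1 returns ((0, ()), 5)
H2 returns [((0, ()), 5)]
H3 returns [[((0, ()), 5)]]
= [[((0, ()), 5)]]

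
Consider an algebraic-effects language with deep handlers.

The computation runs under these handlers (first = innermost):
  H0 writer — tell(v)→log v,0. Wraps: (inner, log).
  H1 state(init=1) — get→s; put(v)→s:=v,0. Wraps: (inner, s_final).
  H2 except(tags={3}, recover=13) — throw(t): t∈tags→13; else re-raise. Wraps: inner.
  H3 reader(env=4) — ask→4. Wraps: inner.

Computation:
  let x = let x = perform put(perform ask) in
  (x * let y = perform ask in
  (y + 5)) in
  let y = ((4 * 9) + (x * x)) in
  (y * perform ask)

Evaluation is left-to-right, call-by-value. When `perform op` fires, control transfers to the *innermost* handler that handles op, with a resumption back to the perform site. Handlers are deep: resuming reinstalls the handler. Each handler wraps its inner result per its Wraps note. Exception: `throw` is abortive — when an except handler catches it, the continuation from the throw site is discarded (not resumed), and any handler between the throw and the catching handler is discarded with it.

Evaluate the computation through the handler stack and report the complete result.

Step-by-step:
ask @ H3 ⇒ 4
put(4) @ H1 ⇒ s:=4
ask @ H3 ⇒ 4
ask @ H3 ⇒ 4
H0 returns (144, ())
H1 returns ((144, ()), 4)
H2 returns ((144, ()), 4)
H3 returns ((144, ()), 4)
= ((144, ()), 4)

Answer: ((144, ()), 4)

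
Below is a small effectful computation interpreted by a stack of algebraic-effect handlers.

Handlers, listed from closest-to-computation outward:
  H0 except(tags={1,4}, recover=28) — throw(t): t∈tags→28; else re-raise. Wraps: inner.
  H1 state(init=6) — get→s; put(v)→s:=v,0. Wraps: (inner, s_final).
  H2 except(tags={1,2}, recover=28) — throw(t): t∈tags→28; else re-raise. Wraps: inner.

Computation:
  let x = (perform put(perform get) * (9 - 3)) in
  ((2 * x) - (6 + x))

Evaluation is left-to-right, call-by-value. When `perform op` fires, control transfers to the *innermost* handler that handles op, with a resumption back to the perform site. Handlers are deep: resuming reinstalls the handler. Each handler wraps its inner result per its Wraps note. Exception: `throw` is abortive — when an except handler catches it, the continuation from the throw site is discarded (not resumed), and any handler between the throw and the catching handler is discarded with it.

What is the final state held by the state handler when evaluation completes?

Answer: 6

Working:
get @ H1 ⇒ 6
put(6) @ H1 ⇒ s:=6
H0 returns -6
H1 returns (-6, 6)
H2 returns (-6, 6)
= (-6, 6)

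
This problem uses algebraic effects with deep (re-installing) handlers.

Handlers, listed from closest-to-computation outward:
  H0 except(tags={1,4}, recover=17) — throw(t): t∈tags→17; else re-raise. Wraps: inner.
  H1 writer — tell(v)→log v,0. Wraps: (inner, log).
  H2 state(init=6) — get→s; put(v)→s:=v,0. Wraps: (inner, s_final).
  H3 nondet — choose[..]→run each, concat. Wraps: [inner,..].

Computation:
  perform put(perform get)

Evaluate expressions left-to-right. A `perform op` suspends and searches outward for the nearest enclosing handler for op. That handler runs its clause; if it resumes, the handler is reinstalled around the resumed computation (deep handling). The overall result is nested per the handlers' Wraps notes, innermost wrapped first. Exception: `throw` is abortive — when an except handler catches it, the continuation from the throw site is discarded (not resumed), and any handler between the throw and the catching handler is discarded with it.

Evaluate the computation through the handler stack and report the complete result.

Step-by-step:
get @ H2 ⇒ 6
put(6) @ H2 ⇒ s:=6
H0 returns 0
H1 returns (0, ())
H2 returns ((0, ()), 6)
H3 returns [((0, ()), 6)]
= [((0, ()), 6)]

Answer: [((0, ()), 6)]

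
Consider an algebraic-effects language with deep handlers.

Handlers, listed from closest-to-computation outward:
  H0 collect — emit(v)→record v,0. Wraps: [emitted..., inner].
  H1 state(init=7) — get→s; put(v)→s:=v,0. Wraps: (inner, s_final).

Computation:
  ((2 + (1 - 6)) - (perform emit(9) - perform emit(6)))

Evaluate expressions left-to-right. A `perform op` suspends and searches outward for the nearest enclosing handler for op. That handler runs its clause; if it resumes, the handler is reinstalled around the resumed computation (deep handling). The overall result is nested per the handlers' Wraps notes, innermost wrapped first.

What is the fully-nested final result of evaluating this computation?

Working:
emit(9) @ H0 ⇒ out+=9
emit(6) @ H0 ⇒ out+=6
H0 returns [9, 6, -3]
H1 returns ([9, 6, -3], 7)
= ([9, 6, -3], 7)

Answer: ([9, 6, -3], 7)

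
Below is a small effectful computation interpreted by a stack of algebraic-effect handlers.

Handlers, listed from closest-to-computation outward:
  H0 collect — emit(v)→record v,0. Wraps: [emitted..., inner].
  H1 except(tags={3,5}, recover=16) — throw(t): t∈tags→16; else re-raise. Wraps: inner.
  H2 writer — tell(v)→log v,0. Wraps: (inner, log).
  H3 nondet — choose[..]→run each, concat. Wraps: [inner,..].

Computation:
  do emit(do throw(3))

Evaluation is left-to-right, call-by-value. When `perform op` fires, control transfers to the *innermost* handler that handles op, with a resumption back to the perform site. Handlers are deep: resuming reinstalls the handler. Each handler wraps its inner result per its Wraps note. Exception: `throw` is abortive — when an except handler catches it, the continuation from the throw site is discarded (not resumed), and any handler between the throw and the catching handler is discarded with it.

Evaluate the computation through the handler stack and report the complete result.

Step-by-step:
throw(3) @ H1 caught ⇒ 16
H2 returns (16, ())
H3 returns [(16, ())]
= [(16, ())]

Answer: [(16, ())]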